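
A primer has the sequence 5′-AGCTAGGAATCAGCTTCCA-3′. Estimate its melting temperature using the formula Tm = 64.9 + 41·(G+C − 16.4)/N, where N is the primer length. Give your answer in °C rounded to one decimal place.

Base counts: A=6, T=4, G=4, C=5; G+C = 9, N = 19.
Tm = 64.9 + 41·(9 − 16.4)/19 = 64.9 + -303.40/19 = 48.9°C.

48.9°C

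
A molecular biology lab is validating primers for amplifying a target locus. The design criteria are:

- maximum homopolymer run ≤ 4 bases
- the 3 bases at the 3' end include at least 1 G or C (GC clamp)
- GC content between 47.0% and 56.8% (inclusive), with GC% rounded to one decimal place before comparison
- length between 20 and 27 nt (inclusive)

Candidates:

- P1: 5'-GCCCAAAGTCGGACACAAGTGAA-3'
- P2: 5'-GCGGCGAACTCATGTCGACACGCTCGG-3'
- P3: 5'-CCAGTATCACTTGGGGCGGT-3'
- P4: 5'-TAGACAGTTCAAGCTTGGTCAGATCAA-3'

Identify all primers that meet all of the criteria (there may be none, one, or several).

P1 (23 nt, A=9 T=2 G=6 C=6): longest run = 3 ✓; 3' end GAA has 1 G/C ✓; GC 12/23 = 52.2% ✓; length 23 ✓ — passes.
P2 (27 nt, A=5 T=4 G=9 C=9): longest run = 2 ✓; 3' end CGG has 3 G/C ✓; GC 18/27 = 66.7%, outside 47.0–56.8% ✗; length 27 ✓ — fails.
P3 (20 nt, A=3 T=5 G=7 C=5): longest run = 4 ✓; 3' end GGT has 2 G/C ✓; GC 12/20 = 60.0%, outside 47.0–56.8% ✗; length 20 ✓ — fails.
P4 (27 nt, A=9 T=7 G=6 C=5): longest run = 2 ✓; 3' end CAA has 1 G/C ✓; GC 11/27 = 40.7%, outside 47.0–56.8% ✗; length 27 ✓ — fails.

P1 only.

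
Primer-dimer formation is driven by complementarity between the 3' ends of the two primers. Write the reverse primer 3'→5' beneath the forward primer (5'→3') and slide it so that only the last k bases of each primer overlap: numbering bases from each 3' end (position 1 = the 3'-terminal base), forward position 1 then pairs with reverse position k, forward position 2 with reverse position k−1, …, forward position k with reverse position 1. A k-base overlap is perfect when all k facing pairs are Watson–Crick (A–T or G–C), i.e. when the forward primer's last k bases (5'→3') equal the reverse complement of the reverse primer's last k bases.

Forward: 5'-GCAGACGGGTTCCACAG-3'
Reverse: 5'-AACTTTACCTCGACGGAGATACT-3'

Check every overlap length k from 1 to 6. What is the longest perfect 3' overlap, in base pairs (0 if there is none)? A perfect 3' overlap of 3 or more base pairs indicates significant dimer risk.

Longest perfect overlap: 2 complementary base pairs; below the dimer-risk threshold (threshold 3).

Last 6 bases (5'→3') — forward …CCACAG, reverse …GATACT.
Reverse complement of the reverse primer's last 6 bases: AGTATC; its first k bases are the reverse complement of the reverse primer's last k bases, so a perfect k-base overlap needs the forward primer's last k bases to equal them.
Comparing (forward last k vs required): k=1: G vs A ✗; k=2: AG vs AG ✓; k=3: CAG vs AGT ✗; k=4: ACAG vs AGTA ✗; k=5: CACAG vs AGTAT ✗; k=6: CCACAG vs AGTATC ✗.
Only k = 2 is perfect, so the longest perfect 3' overlap is 2.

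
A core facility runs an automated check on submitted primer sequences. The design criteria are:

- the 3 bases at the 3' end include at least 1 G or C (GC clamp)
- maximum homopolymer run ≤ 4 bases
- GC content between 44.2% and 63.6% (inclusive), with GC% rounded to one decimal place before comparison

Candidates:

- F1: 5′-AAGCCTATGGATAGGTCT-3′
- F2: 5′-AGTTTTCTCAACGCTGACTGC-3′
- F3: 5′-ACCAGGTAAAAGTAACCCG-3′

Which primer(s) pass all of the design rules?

F1, F2 and F3.

F1 (18 nt, A=5 T=5 G=5 C=3): 3' end TCT has 1 G/C ✓; longest run = 2 ✓; GC 8/18 = 44.4% ✓ — passes.
F2 (21 nt, A=4 T=7 G=4 C=6): 3' end TGC has 2 G/C ✓; longest run = 4 ✓; GC 10/21 = 47.6% ✓ — passes.
F3 (19 nt, A=8 T=2 G=4 C=5): 3' end CCG has 3 G/C ✓; longest run = 4 ✓; GC 9/19 = 47.4% ✓ — passes.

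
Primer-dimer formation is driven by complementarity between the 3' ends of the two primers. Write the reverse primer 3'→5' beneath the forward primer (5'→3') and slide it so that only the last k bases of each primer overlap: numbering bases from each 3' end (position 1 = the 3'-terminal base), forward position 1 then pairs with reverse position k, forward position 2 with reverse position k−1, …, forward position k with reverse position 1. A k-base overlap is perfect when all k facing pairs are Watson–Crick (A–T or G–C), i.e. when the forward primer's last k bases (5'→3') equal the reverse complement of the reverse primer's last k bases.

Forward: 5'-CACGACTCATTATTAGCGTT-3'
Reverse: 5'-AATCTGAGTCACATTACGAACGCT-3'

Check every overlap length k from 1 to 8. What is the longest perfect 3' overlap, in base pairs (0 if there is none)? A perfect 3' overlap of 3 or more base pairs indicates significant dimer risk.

Last 8 bases (5'→3') — forward …TTAGCGTT, reverse …CGAACGCT.
Reverse complement of the reverse primer's last 8 bases: AGCGTTCG; its first k bases are the reverse complement of the reverse primer's last k bases, so a perfect k-base overlap needs the forward primer's last k bases to equal them.
Comparing (forward last k vs required): k=1: T vs A ✗; k=2: TT vs AG ✗; k=3: GTT vs AGC ✗; k=4: CGTT vs AGCG ✗; k=5: GCGTT vs AGCGT ✗; k=6: AGCGTT vs AGCGTT ✓; k=7: TAGCGTT vs AGCGTTC ✗; k=8: TTAGCGTT vs AGCGTTCG ✗.
Only k = 6 is perfect, so the longest perfect 3' overlap is 6.

Longest perfect overlap: 6 complementary base pairs; significant dimer risk (threshold 3).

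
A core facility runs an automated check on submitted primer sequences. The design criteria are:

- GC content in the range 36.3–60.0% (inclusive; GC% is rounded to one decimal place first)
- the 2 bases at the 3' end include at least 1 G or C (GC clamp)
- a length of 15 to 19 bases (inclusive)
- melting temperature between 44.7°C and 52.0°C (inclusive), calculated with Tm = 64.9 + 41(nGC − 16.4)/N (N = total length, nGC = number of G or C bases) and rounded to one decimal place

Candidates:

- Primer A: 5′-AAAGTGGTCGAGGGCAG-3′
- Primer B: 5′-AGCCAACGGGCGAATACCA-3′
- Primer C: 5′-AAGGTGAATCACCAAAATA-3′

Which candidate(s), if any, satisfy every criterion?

Primer A only.

Primer A (17 nt, A=5 T=2 G=8 C=2): GC 10/17 = 58.8% ✓; 3' end AG has 1 G/C ✓; length 17 ✓; Tm = 64.9 + 41·(10 − 16.4)/17 = 49.5°C ✓ — passes.
Primer B (19 nt, A=7 T=1 G=5 C=6): GC 11/19 = 57.9% ✓; 3' end CA has 1 G/C ✓; length 19 ✓; Tm = 64.9 + 41·(11 − 16.4)/19 = 53.2°C, outside 44.7–52.0°C ✗ — fails.
Primer C (19 nt, A=10 T=3 G=3 C=3): GC 6/19 = 31.6%, outside 36.3–60.0% ✗; 3' end TA has 0 G/C, need ≥1 ✗; length 19 ✓; Tm = 64.9 + 41·(6 − 16.4)/19 = 42.5°C, outside 44.7–52.0°C ✗ — fails.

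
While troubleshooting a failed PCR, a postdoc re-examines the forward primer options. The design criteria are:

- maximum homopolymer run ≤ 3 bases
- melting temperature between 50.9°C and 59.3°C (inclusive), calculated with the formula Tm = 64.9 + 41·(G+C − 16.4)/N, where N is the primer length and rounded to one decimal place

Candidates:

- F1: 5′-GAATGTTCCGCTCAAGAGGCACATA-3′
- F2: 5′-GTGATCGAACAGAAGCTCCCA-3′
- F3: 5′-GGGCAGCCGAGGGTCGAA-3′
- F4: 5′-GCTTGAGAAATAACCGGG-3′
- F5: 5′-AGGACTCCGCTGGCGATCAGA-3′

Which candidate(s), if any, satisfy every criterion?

F1 (25 nt, A=8 T=5 G=6 C=6): longest run = 2 ✓; Tm = 64.9 + 41·(12 − 16.4)/25 = 57.7°C ✓ — passes.
F2 (21 nt, A=7 T=3 G=5 C=6): longest run = 3 ✓; Tm = 64.9 + 41·(11 − 16.4)/21 = 54.4°C ✓ — passes.
F3 (18 nt, A=4 T=1 G=9 C=4): longest run = 3 ✓; Tm = 64.9 + 41·(13 − 16.4)/18 = 57.2°C ✓ — passes.
F4 (18 nt, A=6 T=3 G=6 C=3): longest run = 3 ✓; Tm = 64.9 + 41·(9 − 16.4)/18 = 48.0°C, outside 50.9–59.3°C ✗ — fails.
F5 (21 nt, A=5 T=3 G=7 C=6): longest run = 2 ✓; Tm = 64.9 + 41·(13 − 16.4)/21 = 58.3°C ✓ — passes.

F1, F2, F3 and F5.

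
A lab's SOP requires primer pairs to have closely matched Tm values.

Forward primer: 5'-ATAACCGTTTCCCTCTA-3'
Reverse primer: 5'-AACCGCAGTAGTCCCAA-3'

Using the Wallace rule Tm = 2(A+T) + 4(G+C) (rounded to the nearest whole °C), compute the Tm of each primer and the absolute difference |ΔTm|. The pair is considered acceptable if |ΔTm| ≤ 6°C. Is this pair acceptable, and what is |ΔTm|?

Forward: A=4 T=6 G=1 C=6 → Tm = 2·10 + 4·7 = 48°C.
Reverse: A=6 T=2 G=3 C=6 → Tm = 2·8 + 4·9 = 52°C.
|ΔTm| = |48 − 52| = 4°C, ≤ 6°C.

|ΔTm| = 4°C; the pair is acceptable.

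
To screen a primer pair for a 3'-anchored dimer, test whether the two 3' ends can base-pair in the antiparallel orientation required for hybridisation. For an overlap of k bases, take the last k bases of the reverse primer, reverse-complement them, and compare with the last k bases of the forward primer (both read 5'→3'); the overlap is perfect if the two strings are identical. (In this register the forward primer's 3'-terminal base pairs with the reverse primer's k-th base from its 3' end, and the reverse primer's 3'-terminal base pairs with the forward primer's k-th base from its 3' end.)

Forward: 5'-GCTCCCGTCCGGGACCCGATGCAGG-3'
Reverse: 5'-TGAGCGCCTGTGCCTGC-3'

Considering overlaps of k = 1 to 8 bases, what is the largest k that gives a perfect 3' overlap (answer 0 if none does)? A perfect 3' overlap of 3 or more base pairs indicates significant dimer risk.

Longest perfect overlap: 5 complementary base pairs; significant dimer risk (threshold 3).

Last 8 bases (5'→3') — forward …GATGCAGG, reverse …GTGCCTGC.
Reverse complement of the reverse primer's last 8 bases: GCAGGCAC; its first k bases are the reverse complement of the reverse primer's last k bases, so a perfect k-base overlap needs the forward primer's last k bases to equal them.
Comparing (forward last k vs required): k=1: G vs G ✓; k=2: GG vs GC ✗; k=3: AGG vs GCA ✗; k=4: CAGG vs GCAG ✗; k=5: GCAGG vs GCAGG ✓; k=6: TGCAGG vs GCAGGC ✗; k=7: ATGCAGG vs GCAGGCA ✗; k=8: GATGCAGG vs GCAGGCAC ✗.
Perfect overlaps at k = 1, 5; the largest is 5.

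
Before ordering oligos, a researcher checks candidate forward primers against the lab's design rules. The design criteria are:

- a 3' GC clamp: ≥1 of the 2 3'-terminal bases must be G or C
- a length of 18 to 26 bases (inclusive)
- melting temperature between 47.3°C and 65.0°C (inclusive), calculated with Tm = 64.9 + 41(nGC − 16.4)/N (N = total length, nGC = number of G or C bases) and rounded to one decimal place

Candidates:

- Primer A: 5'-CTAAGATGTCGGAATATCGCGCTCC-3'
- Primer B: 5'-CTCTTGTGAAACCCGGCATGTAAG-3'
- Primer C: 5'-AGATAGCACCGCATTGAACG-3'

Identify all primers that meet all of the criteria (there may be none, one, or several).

Primer A (25 nt, A=6 T=6 G=6 C=7): 3' end CC has 2 G/C ✓; length 25 ✓; Tm = 64.9 + 41·(13 − 16.4)/25 = 59.3°C ✓ — passes.
Primer B (24 nt, A=6 T=6 G=6 C=6): 3' end AG has 1 G/C ✓; length 24 ✓; Tm = 64.9 + 41·(12 − 16.4)/24 = 57.4°C ✓ — passes.
Primer C (20 nt, A=7 T=3 G=5 C=5): 3' end CG has 2 G/C ✓; length 20 ✓; Tm = 64.9 + 41·(10 − 16.4)/20 = 51.8°C ✓ — passes.

Primer A, Primer B and Primer C.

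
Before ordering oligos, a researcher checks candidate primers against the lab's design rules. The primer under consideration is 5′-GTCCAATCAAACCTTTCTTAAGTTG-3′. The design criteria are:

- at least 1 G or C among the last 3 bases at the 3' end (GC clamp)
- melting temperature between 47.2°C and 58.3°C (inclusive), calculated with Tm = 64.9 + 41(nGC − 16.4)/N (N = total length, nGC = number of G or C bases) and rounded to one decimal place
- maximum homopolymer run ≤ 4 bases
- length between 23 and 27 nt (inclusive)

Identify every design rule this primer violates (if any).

Base counts: A=7, T=9, G=3, C=6 (length 25).
GC clamp: 3' end TTG has 1 G/C ✓
Tm: Tm = 64.9 + 41·(9 − 16.4)/25 = 52.8°C ✓
homopolymer run: longest run = 3 ✓
length: length 25 ✓

Meets all criteria.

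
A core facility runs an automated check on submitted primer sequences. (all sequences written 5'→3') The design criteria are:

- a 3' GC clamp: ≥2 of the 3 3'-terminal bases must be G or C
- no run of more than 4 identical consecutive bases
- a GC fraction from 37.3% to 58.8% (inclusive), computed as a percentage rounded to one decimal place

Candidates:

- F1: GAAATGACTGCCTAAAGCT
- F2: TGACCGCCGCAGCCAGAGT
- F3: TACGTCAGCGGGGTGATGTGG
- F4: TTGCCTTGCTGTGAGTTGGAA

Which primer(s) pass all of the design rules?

F1 only.

F1 (19 nt, A=7 T=4 G=4 C=4): 3' end GCT has 2 G/C ✓; longest run = 3 ✓; GC 8/19 = 42.1% ✓ — passes.
F2 (19 nt, A=4 T=2 G=6 C=7): 3' end AGT has 1 G/C, need ≥2 ✗; longest run = 2 ✓; GC 13/19 = 68.4%, outside 37.3–58.8% ✗ — fails.
F3 (21 nt, A=3 T=5 G=10 C=3): 3' end TGG has 2 G/C ✓; longest run = 4 ✓; GC 13/21 = 61.9%, outside 37.3–58.8% ✗ — fails.
F4 (21 nt, A=3 T=8 G=7 C=3): 3' end GAA has 1 G/C, need ≥2 ✗; longest run = 2 ✓; GC 10/21 = 47.6% ✓ — fails.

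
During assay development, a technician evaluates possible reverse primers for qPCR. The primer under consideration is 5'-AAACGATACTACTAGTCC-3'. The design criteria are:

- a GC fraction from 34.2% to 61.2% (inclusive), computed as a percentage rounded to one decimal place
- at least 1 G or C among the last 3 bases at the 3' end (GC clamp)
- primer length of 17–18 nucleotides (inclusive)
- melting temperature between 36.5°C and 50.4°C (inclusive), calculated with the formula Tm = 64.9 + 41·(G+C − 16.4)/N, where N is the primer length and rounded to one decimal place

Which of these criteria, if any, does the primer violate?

Meets all criteria.

Base counts: A=7, T=4, G=2, C=5 (length 18).
GC content: GC 7/18 = 38.9% ✓
GC clamp: 3' end TCC has 2 G/C ✓
length: length 18 ✓
Tm: Tm = 64.9 + 41·(7 − 16.4)/18 = 43.5°C ✓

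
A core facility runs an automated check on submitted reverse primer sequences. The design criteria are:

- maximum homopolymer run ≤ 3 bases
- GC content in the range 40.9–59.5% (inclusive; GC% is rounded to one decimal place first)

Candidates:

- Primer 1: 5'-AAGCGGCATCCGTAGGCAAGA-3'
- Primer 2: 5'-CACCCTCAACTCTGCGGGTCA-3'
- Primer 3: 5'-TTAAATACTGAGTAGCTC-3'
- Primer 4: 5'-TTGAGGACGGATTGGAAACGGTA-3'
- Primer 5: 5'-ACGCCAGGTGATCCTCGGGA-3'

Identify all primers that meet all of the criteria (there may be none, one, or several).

Primer 1 and Primer 4.

Primer 1 (21 nt, A=7 T=2 G=7 C=5): longest run = 2 ✓; GC 12/21 = 57.1% ✓ — passes.
Primer 2 (21 nt, A=4 T=4 G=4 C=9): longest run = 3 ✓; GC 13/21 = 61.9%, outside 40.9–59.5% ✗ — fails.
Primer 3 (18 nt, A=6 T=6 G=3 C=3): longest run = 3 ✓; GC 6/18 = 33.3%, outside 40.9–59.5% ✗ — fails.
Primer 4 (23 nt, A=7 T=5 G=9 C=2): longest run = 3 ✓; GC 11/23 = 47.8% ✓ — passes.
Primer 5 (20 nt, A=4 T=3 G=7 C=6): longest run = 3 ✓; GC 13/20 = 65.0%, outside 40.9–59.5% ✗ — fails.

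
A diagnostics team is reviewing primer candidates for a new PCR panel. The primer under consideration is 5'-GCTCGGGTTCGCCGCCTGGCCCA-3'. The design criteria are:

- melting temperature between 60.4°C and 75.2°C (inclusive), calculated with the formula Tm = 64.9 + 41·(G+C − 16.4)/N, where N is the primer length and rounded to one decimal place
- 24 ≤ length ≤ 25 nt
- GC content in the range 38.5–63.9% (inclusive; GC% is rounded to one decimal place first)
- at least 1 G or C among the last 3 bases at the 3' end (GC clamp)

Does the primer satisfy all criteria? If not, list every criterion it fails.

Fails: length, GC content.

Base counts: A=1, T=4, G=8, C=10 (length 23).
Tm: Tm = 64.9 + 41·(18 − 16.4)/23 = 67.8°C ✓
length: length 23, outside 24–25 ✗
GC content: GC 18/23 = 78.3%, outside 38.5–63.9% ✗
GC clamp: 3' end CCA has 2 G/C ✓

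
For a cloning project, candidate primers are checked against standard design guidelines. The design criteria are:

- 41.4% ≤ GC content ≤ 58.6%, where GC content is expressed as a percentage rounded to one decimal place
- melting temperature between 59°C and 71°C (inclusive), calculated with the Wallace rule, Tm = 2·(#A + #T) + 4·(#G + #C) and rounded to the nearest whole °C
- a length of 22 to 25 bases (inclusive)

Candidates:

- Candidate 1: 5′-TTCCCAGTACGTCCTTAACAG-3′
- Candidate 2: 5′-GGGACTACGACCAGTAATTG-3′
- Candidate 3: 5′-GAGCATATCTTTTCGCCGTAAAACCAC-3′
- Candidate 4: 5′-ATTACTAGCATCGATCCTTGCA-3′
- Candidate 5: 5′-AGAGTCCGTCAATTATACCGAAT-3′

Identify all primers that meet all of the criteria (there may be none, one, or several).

Candidate 1 (21 nt, A=5 T=6 G=3 C=7): GC 10/21 = 47.6% ✓; Tm = 2·11 + 4·10 = 62°C ✓; length 21, outside 22–25 ✗ — fails.
Candidate 2 (20 nt, A=6 T=4 G=6 C=4): GC 10/20 = 50.0% ✓; Tm = 2·10 + 4·10 = 60°C ✓; length 20, outside 22–25 ✗ — fails.
Candidate 3 (27 nt, A=8 T=7 G=4 C=8): GC 12/27 = 44.4% ✓; Tm = 2·15 + 4·12 = 78°C, outside 59–71°C ✗; length 27, outside 22–25 ✗ — fails.
Candidate 4 (22 nt, A=6 T=7 G=3 C=6): GC 9/22 = 40.9%, outside 41.4–58.6% ✗; Tm = 2·13 + 4·9 = 62°C ✓; length 22 ✓ — fails.
Candidate 5 (23 nt, A=8 T=6 G=4 C=5): GC 9/23 = 39.1%, outside 41.4–58.6% ✗; Tm = 2·14 + 4·9 = 64°C ✓; length 23 ✓ — fails.

None of the candidates satisfy all criteria.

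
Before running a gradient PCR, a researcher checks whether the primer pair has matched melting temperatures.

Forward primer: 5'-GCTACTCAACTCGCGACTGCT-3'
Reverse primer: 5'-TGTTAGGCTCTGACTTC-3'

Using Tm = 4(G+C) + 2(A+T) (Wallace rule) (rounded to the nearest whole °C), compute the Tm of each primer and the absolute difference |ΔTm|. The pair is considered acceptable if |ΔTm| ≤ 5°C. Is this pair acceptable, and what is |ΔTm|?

|ΔTm| = 16°C; the pair is not acceptable.

Forward: A=4 T=5 G=4 C=8 → Tm = 2·9 + 4·12 = 66°C.
Reverse: A=2 T=7 G=4 C=4 → Tm = 2·9 + 4·8 = 50°C.
|ΔTm| = |66 − 50| = 16°C, > 5°C.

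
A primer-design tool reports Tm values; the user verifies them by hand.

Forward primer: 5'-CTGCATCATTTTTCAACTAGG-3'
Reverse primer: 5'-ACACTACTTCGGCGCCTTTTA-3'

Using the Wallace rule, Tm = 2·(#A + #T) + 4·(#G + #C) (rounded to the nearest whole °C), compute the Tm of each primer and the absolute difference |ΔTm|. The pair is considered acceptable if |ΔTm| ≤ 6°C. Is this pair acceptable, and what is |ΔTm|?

|ΔTm| = 4°C; the pair is acceptable.

Forward: A=5 T=8 G=3 C=5 → Tm = 2·13 + 4·8 = 58°C.
Reverse: A=4 T=7 G=3 C=7 → Tm = 2·11 + 4·10 = 62°C.
|ΔTm| = |58 − 62| = 4°C, ≤ 6°C.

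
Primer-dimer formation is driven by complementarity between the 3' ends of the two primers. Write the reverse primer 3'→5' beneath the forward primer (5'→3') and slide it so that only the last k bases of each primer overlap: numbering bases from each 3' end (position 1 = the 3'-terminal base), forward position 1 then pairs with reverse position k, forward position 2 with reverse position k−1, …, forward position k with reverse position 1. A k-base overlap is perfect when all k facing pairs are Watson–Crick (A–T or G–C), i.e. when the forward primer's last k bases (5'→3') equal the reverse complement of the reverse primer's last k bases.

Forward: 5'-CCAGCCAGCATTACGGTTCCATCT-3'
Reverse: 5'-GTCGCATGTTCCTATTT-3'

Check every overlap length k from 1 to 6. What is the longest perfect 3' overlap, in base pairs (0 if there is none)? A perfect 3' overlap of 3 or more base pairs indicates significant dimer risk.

Longest perfect overlap: 0 complementary base pairs; below the dimer-risk threshold (threshold 3).

Last 6 bases (5'→3') — forward …CCATCT, reverse …CTATTT.
Reverse complement of the reverse primer's last 6 bases: AAATAG; its first k bases are the reverse complement of the reverse primer's last k bases, so a perfect k-base overlap needs the forward primer's last k bases to equal them.
Comparing (forward last k vs required): k=1: T vs A ✗; k=2: CT vs AA ✗; k=3: TCT vs AAA ✗; k=4: ATCT vs AAAT ✗; k=5: CATCT vs AAATA ✗; k=6: CCATCT vs AAATAG ✗.
No overlap length from 1 to 6 is perfect, so the longest perfect 3' overlap is 0.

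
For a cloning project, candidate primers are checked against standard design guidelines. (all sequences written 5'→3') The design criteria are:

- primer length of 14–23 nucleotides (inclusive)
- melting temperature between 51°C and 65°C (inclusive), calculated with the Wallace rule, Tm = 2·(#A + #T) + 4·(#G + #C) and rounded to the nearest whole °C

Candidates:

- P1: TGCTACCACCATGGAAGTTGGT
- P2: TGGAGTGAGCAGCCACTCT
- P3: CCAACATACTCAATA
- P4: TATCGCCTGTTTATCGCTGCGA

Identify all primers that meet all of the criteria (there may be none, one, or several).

P1 (22 nt, A=5 T=6 G=6 C=5): length 22 ✓; Tm = 2·11 + 4·11 = 66°C, outside 51–65°C ✗ — fails.
P2 (19 nt, A=4 T=4 G=6 C=5): length 19 ✓; Tm = 2·8 + 4·11 = 60°C ✓ — passes.
P3 (15 nt, A=7 T=3 G=0 C=5): length 15 ✓; Tm = 2·10 + 4·5 = 40°C, outside 51–65°C ✗ — fails.
P4 (22 nt, A=3 T=8 G=5 C=6): length 22 ✓; Tm = 2·11 + 4·11 = 66°C, outside 51–65°C ✗ — fails.

P2 only.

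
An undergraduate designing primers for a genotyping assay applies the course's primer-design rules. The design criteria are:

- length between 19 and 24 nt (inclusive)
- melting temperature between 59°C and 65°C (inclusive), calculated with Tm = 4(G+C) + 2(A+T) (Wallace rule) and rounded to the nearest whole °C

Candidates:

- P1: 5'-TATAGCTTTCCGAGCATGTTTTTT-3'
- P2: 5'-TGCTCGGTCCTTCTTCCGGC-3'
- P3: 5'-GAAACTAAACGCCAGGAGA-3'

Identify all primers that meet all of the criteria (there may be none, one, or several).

P1 (24 nt, A=4 T=12 G=4 C=4): length 24 ✓; Tm = 2·16 + 4·8 = 64°C ✓ — passes.
P2 (20 nt, A=0 T=7 G=5 C=8): length 20 ✓; Tm = 2·7 + 4·13 = 66°C, outside 59–65°C ✗ — fails.
P3 (19 nt, A=9 T=1 G=5 C=4): length 19 ✓; Tm = 2·10 + 4·9 = 56°C, outside 59–65°C ✗ — fails.

P1 only.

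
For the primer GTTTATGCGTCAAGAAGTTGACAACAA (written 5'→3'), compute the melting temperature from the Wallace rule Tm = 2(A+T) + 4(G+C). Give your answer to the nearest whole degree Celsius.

74°C

Base counts: A=10, T=7, G=6, C=4 (length 27).
Tm = 2·(10+7) + 4·(6+4) = 2·17 + 4·10 = 34 + 40 = 74°C.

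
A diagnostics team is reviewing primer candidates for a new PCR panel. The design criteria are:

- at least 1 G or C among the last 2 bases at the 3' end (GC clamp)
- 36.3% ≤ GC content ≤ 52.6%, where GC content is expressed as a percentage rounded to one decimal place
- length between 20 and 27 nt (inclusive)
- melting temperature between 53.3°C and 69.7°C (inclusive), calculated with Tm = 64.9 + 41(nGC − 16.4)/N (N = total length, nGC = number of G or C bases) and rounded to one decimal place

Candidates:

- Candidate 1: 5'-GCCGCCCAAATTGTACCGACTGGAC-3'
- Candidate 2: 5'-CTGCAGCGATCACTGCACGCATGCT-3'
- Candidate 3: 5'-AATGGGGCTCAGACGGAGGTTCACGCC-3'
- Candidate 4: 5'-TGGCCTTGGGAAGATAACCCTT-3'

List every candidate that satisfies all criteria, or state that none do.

None of the candidates satisfy all criteria.

Candidate 1 (25 nt, A=6 T=4 G=6 C=9): 3' end AC has 1 G/C ✓; GC 15/25 = 60.0%, outside 36.3–52.6% ✗; length 25 ✓; Tm = 64.9 + 41·(15 − 16.4)/25 = 62.6°C ✓ — fails.
Candidate 2 (25 nt, A=5 T=5 G=6 C=9): 3' end CT has 1 G/C ✓; GC 15/25 = 60.0%, outside 36.3–52.6% ✗; length 25 ✓; Tm = 64.9 + 41·(15 − 16.4)/25 = 62.6°C ✓ — fails.
Candidate 3 (27 nt, A=6 T=4 G=10 C=7): 3' end CC has 2 G/C ✓; GC 17/27 = 63.0%, outside 36.3–52.6% ✗; length 27 ✓; Tm = 64.9 + 41·(17 − 16.4)/27 = 65.8°C ✓ — fails.
Candidate 4 (22 nt, A=5 T=6 G=6 C=5): 3' end TT has 0 G/C, need ≥1 ✗; GC 11/22 = 50.0% ✓; length 22 ✓; Tm = 64.9 + 41·(11 − 16.4)/22 = 54.8°C ✓ — fails.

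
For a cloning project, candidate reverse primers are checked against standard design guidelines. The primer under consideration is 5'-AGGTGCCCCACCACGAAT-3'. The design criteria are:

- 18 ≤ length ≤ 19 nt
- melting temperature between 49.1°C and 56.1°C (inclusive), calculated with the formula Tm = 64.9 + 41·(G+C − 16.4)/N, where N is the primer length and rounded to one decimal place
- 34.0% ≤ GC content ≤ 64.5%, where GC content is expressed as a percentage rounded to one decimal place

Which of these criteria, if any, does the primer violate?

Base counts: A=5, T=2, G=4, C=7 (length 18).
length: length 18 ✓
Tm: Tm = 64.9 + 41·(11 − 16.4)/18 = 52.6°C ✓
GC content: GC 11/18 = 61.1% ✓

Meets all criteria.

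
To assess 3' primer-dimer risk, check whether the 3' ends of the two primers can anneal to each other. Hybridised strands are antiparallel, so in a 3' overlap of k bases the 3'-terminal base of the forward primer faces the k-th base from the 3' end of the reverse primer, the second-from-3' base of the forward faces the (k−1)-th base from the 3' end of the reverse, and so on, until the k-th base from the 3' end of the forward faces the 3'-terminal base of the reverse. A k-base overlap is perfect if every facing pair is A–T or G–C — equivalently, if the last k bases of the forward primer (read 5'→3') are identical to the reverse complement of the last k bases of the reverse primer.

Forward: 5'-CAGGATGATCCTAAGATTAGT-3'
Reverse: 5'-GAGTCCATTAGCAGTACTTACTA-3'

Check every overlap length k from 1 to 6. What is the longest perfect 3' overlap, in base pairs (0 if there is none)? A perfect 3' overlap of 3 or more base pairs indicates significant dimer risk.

Last 6 bases (5'→3') — forward …ATTAGT, reverse …TTACTA.
Reverse complement of the reverse primer's last 6 bases: TAGTAA; its first k bases are the reverse complement of the reverse primer's last k bases, so a perfect k-base overlap needs the forward primer's last k bases to equal them.
Comparing (forward last k vs required): k=1: T vs T ✓; k=2: GT vs TA ✗; k=3: AGT vs TAG ✗; k=4: TAGT vs TAGT ✓; k=5: TTAGT vs TAGTA ✗; k=6: ATTAGT vs TAGTAA ✗.
Perfect overlaps at k = 1, 4; the largest is 4.

Longest perfect overlap: 4 complementary base pairs; significant dimer risk (threshold 3).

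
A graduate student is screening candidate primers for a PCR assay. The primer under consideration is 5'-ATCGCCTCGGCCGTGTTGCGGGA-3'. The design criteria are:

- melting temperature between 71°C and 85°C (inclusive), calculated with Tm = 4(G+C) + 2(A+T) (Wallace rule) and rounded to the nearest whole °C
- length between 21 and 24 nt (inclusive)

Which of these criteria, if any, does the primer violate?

Base counts: A=2, T=5, G=9, C=7 (length 23).
Tm: Tm = 2·7 + 4·16 = 78°C ✓
length: length 23 ✓

Meets all criteria.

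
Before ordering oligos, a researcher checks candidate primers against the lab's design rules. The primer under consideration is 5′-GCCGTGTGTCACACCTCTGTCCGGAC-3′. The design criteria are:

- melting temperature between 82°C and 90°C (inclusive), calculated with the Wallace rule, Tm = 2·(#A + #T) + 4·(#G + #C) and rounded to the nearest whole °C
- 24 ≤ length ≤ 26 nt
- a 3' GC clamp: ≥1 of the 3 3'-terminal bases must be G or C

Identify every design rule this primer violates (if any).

Base counts: A=3, T=6, G=7, C=10 (length 26).
Tm: Tm = 2·9 + 4·17 = 86°C ✓
length: length 26 ✓
GC clamp: 3' end GAC has 2 G/C ✓

Meets all criteria.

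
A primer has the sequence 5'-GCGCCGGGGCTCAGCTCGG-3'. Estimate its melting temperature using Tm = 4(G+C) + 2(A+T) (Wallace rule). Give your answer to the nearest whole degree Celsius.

Base counts: A=1, T=2, G=9, C=7 (length 19).
Tm = 2·(1+2) + 4·(9+7) = 2·3 + 4·16 = 6 + 64 = 70°C.

70°C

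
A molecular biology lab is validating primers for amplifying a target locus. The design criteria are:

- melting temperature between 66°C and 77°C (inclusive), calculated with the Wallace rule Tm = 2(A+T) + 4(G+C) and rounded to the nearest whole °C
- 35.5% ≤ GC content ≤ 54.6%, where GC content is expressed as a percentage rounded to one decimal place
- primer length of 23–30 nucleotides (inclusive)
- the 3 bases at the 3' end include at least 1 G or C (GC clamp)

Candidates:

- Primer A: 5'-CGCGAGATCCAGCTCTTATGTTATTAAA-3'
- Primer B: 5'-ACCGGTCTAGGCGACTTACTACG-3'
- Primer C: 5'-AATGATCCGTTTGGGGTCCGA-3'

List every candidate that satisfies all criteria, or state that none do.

None of the candidates satisfy all criteria.

Primer A (28 nt, A=8 T=9 G=5 C=6): Tm = 2·17 + 4·11 = 78°C, outside 66–77°C ✗; GC 11/28 = 39.3% ✓; length 28 ✓; 3' end AAA has 0 G/C, need ≥1 ✗ — fails.
Primer B (23 nt, A=5 T=5 G=6 C=7): Tm = 2·10 + 4·13 = 72°C ✓; GC 13/23 = 56.5%, outside 35.5–54.6% ✗; length 23 ✓; 3' end ACG has 2 G/C ✓ — fails.
Primer C (21 nt, A=4 T=6 G=7 C=4): Tm = 2·10 + 4·11 = 64°C, outside 66–77°C ✗; GC 11/21 = 52.4% ✓; length 21, outside 23–30 ✗; 3' end CGA has 2 G/C ✓ — fails.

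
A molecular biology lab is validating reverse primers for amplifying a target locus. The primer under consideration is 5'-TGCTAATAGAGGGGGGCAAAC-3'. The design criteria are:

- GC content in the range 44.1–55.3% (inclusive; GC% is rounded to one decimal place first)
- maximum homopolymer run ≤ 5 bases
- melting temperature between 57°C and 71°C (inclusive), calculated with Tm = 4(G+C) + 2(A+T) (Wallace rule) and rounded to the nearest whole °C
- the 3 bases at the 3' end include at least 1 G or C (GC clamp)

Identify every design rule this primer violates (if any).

Fails: homopolymer run.

Base counts: A=7, T=3, G=8, C=3 (length 21).
GC content: GC 11/21 = 52.4% ✓
homopolymer run: longest run = 6, exceeds 5 ✗
Tm: Tm = 2·10 + 4·11 = 64°C ✓
GC clamp: 3' end AAC has 1 G/C ✓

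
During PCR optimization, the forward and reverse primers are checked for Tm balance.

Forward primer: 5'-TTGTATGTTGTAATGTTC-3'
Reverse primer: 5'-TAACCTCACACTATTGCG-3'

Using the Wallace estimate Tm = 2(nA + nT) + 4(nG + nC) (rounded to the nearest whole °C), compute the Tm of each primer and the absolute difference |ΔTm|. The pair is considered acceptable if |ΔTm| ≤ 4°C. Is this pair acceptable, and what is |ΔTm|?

Forward: A=3 T=10 G=4 C=1 → Tm = 2·13 + 4·5 = 46°C.
Reverse: A=5 T=5 G=2 C=6 → Tm = 2·10 + 4·8 = 52°C.
|ΔTm| = |46 − 52| = 6°C, > 4°C.

|ΔTm| = 6°C; the pair is not acceptable.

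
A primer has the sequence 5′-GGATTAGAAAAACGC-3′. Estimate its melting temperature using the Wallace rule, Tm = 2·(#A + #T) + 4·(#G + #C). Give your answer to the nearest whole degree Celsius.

Base counts: A=7, T=2, G=4, C=2 (length 15).
Tm = 2·(7+2) + 4·(4+2) = 2·9 + 4·6 = 18 + 24 = 42°C.

42°C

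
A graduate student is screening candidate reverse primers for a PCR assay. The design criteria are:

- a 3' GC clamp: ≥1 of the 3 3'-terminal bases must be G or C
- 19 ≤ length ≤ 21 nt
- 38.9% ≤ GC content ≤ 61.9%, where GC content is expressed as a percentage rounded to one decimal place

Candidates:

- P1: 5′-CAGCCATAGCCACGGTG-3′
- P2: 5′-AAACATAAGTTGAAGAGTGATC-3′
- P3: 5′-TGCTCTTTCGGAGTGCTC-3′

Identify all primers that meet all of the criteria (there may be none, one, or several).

None of the candidates satisfy all criteria.

P1 (17 nt, A=4 T=2 G=5 C=6): 3' end GTG has 2 G/C ✓; length 17, outside 19–21 ✗; GC 11/17 = 64.7%, outside 38.9–61.9% ✗ — fails.
P2 (22 nt, A=10 T=5 G=5 C=2): 3' end ATC has 1 G/C ✓; length 22, outside 19–21 ✗; GC 7/22 = 31.8%, outside 38.9–61.9% ✗ — fails.
P3 (18 nt, A=1 T=7 G=5 C=5): 3' end CTC has 2 G/C ✓; length 18, outside 19–21 ✗; GC 10/18 = 55.6% ✓ — fails.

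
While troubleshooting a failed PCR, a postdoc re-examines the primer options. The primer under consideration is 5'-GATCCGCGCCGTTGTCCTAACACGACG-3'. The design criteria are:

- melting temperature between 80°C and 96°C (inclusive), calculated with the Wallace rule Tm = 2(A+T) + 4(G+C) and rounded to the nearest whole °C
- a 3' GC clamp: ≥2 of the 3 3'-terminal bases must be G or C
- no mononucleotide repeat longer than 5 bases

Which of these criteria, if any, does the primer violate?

Base counts: A=5, T=5, G=7, C=10 (length 27).
Tm: Tm = 2·10 + 4·17 = 88°C ✓
GC clamp: 3' end ACG has 2 G/C ✓
homopolymer run: longest run = 2 ✓

Meets all criteria.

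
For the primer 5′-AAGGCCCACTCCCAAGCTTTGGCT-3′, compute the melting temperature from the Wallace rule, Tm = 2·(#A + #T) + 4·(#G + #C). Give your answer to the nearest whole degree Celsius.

Base counts: A=5, T=5, G=5, C=9 (length 24).
Tm = 2·(5+5) + 4·(5+9) = 2·10 + 4·14 = 20 + 56 = 76°C.

76°C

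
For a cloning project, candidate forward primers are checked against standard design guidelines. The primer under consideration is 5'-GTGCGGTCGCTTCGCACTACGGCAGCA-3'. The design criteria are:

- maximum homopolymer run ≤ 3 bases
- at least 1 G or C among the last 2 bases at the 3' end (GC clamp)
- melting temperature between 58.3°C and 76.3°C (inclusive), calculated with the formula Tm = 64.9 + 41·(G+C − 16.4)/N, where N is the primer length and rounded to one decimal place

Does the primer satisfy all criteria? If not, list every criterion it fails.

Meets all criteria.

Base counts: A=4, T=5, G=9, C=9 (length 27).
homopolymer run: longest run = 2 ✓
GC clamp: 3' end CA has 1 G/C ✓
Tm: Tm = 64.9 + 41·(18 − 16.4)/27 = 67.3°C ✓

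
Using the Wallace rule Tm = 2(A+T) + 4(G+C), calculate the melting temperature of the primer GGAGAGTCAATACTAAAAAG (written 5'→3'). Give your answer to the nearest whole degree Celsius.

Base counts: A=10, T=3, G=5, C=2 (length 20).
Tm = 2·(10+3) + 4·(5+2) = 2·13 + 4·7 = 26 + 28 = 54°C.

54°C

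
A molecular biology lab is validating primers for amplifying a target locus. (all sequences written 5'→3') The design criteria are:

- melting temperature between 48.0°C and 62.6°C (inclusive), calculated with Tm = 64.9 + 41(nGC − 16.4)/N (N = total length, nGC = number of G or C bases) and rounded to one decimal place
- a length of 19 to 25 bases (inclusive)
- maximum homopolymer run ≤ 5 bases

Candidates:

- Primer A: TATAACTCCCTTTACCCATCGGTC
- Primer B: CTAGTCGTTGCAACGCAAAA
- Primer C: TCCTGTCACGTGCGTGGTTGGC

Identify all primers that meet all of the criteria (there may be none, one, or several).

Primer A, Primer B and Primer C.

Primer A (24 nt, A=5 T=8 G=2 C=9): Tm = 64.9 + 41·(11 − 16.4)/24 = 55.7°C ✓; length 24 ✓; longest run = 3 ✓ — passes.
Primer B (20 nt, A=7 T=4 G=4 C=5): Tm = 64.9 + 41·(9 − 16.4)/20 = 49.7°C ✓; length 20 ✓; longest run = 4 ✓ — passes.
Primer C (22 nt, A=1 T=7 G=8 C=6): Tm = 64.9 + 41·(14 − 16.4)/22 = 60.4°C ✓; length 22 ✓; longest run = 2 ✓ — passes.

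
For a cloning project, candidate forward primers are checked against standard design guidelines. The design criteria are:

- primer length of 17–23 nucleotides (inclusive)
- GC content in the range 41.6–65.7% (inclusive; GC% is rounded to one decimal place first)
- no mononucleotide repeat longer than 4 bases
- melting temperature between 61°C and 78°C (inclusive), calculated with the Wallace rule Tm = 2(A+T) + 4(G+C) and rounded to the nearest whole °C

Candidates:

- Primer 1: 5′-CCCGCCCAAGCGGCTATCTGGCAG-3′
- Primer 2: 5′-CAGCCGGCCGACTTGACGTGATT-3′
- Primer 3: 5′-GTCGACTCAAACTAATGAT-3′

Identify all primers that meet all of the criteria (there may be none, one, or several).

Primer 1 (24 nt, A=4 T=3 G=7 C=10): length 24, outside 17–23 ✗; GC 17/24 = 70.8%, outside 41.6–65.7% ✗; longest run = 3 ✓; Tm = 2·7 + 4·17 = 82°C, outside 61–78°C ✗ — fails.
Primer 2 (23 nt, A=4 T=5 G=7 C=7): length 23 ✓; GC 14/23 = 60.9% ✓; longest run = 2 ✓; Tm = 2·9 + 4·14 = 74°C ✓ — passes.
Primer 3 (19 nt, A=7 T=5 G=3 C=4): length 19 ✓; GC 7/19 = 36.8%, outside 41.6–65.7% ✗; longest run = 3 ✓; Tm = 2·12 + 4·7 = 52°C, outside 61–78°C ✗ — fails.

Primer 2 only.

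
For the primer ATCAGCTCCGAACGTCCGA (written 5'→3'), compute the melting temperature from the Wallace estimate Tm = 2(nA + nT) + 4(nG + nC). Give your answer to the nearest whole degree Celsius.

Base counts: A=5, T=3, G=4, C=7 (length 19).
Tm = 2·(5+3) + 4·(4+7) = 2·8 + 4·11 = 16 + 44 = 60°C.

60°C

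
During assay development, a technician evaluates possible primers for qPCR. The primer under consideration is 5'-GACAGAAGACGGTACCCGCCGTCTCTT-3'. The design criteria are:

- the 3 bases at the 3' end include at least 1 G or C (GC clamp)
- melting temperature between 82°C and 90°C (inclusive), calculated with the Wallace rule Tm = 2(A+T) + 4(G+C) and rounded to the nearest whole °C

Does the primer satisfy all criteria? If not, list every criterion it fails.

Base counts: A=6, T=5, G=7, C=9 (length 27).
GC clamp: 3' end CTT has 1 G/C ✓
Tm: Tm = 2·11 + 4·16 = 86°C ✓

Meets all criteria.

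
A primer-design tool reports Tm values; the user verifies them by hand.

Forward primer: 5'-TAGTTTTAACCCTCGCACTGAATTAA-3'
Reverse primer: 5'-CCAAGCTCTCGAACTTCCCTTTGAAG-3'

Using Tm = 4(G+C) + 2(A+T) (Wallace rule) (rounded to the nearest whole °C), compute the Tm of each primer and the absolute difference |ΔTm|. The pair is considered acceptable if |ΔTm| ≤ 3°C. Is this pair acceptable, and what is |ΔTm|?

Forward: A=8 T=9 G=3 C=6 → Tm = 2·17 + 4·9 = 70°C.
Reverse: A=6 T=7 G=4 C=9 → Tm = 2·13 + 4·13 = 78°C.
|ΔTm| = |70 − 78| = 8°C, > 3°C.

|ΔTm| = 8°C; the pair is not acceptable.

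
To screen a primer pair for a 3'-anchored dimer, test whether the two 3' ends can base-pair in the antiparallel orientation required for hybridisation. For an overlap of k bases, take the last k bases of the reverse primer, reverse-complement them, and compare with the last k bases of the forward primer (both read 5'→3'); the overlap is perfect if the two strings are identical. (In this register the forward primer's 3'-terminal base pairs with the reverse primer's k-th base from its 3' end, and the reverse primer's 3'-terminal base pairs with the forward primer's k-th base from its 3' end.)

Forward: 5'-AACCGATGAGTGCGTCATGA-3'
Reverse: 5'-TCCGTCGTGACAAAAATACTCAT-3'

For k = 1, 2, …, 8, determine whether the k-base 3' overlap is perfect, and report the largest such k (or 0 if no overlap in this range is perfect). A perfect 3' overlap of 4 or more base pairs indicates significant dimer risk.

Last 8 bases (5'→3') — forward …CGTCATGA, reverse …ATACTCAT.
Reverse complement of the reverse primer's last 8 bases: ATGAGTAT; its first k bases are the reverse complement of the reverse primer's last k bases, so a perfect k-base overlap needs the forward primer's last k bases to equal them.
Comparing (forward last k vs required): k=1: A vs A ✓; k=2: GA vs AT ✗; k=3: TGA vs ATG ✗; k=4: ATGA vs ATGA ✓; k=5: CATGA vs ATGAG ✗; k=6: TCATGA vs ATGAGT ✗; k=7: GTCATGA vs ATGAGTA ✗; k=8: CGTCATGA vs ATGAGTAT ✗.
Perfect overlaps at k = 1, 4; the largest is 4.

Longest perfect overlap: 4 complementary base pairs; significant dimer risk (threshold 4).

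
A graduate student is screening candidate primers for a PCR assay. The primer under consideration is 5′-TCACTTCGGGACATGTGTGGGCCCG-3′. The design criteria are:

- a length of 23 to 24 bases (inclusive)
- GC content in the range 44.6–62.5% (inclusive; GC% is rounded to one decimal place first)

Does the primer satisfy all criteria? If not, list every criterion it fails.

Fails: length, GC content.

Base counts: A=3, T=6, G=9, C=7 (length 25).
length: length 25, outside 23–24 ✗
GC content: GC 16/25 = 64.0%, outside 44.6–62.5% ✗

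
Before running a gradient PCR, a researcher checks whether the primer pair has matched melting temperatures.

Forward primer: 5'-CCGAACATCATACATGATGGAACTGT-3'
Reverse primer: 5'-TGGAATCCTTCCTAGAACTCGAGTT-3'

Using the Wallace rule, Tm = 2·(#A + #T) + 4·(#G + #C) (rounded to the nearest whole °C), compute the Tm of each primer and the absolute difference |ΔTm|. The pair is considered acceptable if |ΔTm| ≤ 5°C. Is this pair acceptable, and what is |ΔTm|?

Forward: A=9 T=6 G=5 C=6 → Tm = 2·15 + 4·11 = 74°C.
Reverse: A=6 T=8 G=5 C=6 → Tm = 2·14 + 4·11 = 72°C.
|ΔTm| = |74 − 72| = 2°C, ≤ 5°C.

|ΔTm| = 2°C; the pair is acceptable.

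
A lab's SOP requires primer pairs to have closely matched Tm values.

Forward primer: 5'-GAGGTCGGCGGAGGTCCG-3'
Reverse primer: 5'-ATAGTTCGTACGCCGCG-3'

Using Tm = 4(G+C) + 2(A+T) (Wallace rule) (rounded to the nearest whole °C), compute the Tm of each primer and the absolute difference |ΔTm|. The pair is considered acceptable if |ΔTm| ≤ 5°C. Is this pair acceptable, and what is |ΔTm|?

Forward: A=2 T=2 G=10 C=4 → Tm = 2·4 + 4·14 = 64°C.
Reverse: A=3 T=4 G=5 C=5 → Tm = 2·7 + 4·10 = 54°C.
|ΔTm| = |64 − 54| = 10°C, > 5°C.

|ΔTm| = 10°C; the pair is not acceptable.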